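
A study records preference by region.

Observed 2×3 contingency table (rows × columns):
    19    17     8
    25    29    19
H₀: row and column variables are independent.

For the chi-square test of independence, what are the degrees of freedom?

df = (r−1)(c−1) = (2−1)·(3−1) = 2

degrees of freedom = 2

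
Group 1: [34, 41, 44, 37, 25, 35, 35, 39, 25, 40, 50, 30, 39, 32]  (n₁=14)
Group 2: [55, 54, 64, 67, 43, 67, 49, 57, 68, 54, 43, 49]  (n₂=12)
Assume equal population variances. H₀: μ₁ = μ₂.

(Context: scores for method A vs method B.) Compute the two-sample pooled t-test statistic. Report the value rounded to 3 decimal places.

x̄₁=36.143, s₁=6.904, n₁=14
x̄₂=55.833, s₂=9.024, n₂=12
s_p² = [13·6.904² + 11·9.024²]/24 = 63.1409
SE = √(s_p²·(1/14+1/12)) = 3.1260
t = (36.143−55.833)/3.1260 = -6.2990
df = 24

test statistic = -6.299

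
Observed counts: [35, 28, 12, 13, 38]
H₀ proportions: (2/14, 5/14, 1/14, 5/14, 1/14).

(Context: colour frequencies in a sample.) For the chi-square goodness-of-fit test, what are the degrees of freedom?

df = k − 1 = 5 − 1 = 4

degrees of freedom = 4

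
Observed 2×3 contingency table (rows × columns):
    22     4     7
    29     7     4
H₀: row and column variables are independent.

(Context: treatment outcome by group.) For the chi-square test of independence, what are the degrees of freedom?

df = (r−1)(c−1) = (2−1)·(3−1) = 2

degrees of freedom = 2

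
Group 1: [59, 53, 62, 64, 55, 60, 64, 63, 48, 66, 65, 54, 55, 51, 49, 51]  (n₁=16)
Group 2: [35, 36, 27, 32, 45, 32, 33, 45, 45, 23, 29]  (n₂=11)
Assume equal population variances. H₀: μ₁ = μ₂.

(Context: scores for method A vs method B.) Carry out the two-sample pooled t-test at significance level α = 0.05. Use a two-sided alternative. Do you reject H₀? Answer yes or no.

reject H₀: yes

x̄₁=57.438, s₁=6.132, n₁=16
x̄₂=34.727, s₂=7.525, n₂=11
s_p² = [15·6.132² + 10·7.525²]/25 = 45.2048
SE = √(s_p²·(1/16+1/11)) = 2.6334
t = (57.438−34.727)/2.6334 = 8.6239
df = 25
p-value (two-sided) = 0.00000
At α=0.05: p < α → reject H₀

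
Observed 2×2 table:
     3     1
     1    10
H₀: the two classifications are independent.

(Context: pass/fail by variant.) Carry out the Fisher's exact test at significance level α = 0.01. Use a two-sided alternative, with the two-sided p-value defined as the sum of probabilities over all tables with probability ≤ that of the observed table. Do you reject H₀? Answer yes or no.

reject H₀: no

Margins: r₁=4, r₂=11, c₁=4, c₂=11, n=15
p_obs = C(4,3)·C(11,1)/C(15,4); sum pmf over tables with pmf ≤ p_obs
p-value (two-sided) = 0.03297
At α=0.01: p ≥ α → fail to reject H₀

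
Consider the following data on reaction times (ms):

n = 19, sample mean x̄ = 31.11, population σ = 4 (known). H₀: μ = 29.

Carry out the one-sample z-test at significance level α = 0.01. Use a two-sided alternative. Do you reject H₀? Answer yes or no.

SE = σ/√n = 4/√19 = 0.9177
z = (x̄−μ₀)/SE = (31.11−29)/0.9177 = 2.2993
p-value (two-sided) = 0.02149
At α=0.01: p ≥ α → fail to reject H₀

reject H₀: no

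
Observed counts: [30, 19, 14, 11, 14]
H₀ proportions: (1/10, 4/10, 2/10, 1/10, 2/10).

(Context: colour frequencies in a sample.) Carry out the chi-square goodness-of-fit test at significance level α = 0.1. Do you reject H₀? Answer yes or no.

n = 88; E_i = n·p_i = [8.80, 35.20, 17.60, 8.80, 17.60]
χ² = (30−8.80)²/8.80 + (19−35.20)²/35.20 + (14−17.60)²/17.60 + (11−8.80)²/8.80 + (14−17.60)²/17.60 = 60.5511
df = 4
p-value (upper-tail) = 0.00000
At α=0.1: p < α → reject H₀

reject H₀: yes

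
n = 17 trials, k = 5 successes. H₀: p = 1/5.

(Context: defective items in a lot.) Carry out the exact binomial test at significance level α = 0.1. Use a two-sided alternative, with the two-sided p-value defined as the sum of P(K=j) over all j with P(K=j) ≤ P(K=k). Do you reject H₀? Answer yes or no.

Exact binomial: n=17, k=5, p₀=1/5=0.2000
P(X=j) = C(n,j)·p₀^j·(1−p₀)^(n−j); p = Σ P(X=j) over j with P(X=j) ≤ P(X=5)
p-value (two-sided) = 0.36000
At α=0.1: p ≥ α → fail to reject H₀

reject H₀: no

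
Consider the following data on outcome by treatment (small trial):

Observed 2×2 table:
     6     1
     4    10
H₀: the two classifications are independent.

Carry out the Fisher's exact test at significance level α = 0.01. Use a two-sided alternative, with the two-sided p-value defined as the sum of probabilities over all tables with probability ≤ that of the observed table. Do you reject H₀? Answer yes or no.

Margins: r₁=7, r₂=14, c₁=10, c₂=11, n=21
p_obs = C(7,6)·C(14,4)/C(21,10); sum pmf over tables with pmf ≤ p_obs
p-value (two-sided) = 0.02374
At α=0.01: p ≥ α → fail to reject H₀

reject H₀: no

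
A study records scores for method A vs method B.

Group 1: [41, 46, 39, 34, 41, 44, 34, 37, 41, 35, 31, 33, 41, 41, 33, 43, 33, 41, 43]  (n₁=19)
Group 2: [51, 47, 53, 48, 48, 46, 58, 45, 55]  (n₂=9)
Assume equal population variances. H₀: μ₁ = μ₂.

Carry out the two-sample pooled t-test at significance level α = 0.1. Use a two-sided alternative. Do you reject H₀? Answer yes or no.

reject H₀: yes

x̄₁=38.474, s₁=4.514, n₁=19
x̄₂=50.111, s₂=4.428, n₂=9
s_p² = [18·4.514² + 8·4.428²]/26 = 20.1395
SE = √(s_p²·(1/19+1/9)) = 1.8160
t = (38.474−50.111)/1.8160 = -6.4084
df = 26
p-value (two-sided) = 0.00000
At α=0.1: p < α → reject H₀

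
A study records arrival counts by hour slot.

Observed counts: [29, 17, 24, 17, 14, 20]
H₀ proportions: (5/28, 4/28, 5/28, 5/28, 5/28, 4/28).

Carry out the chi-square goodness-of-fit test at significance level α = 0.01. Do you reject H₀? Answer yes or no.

reject H₀: no

n = 121; E_i = n·p_i = [21.61, 17.29, 21.61, 21.61, 21.61, 17.29]
χ² = (29−21.61)²/21.61 + (17−17.29)²/17.29 + (24−21.61)²/21.61 + (17−21.61)²/21.61 + (14−21.61)²/21.61 + (20−17.29)²/17.29 = 6.8860
df = 5
p-value (upper-tail) = 0.22926
At α=0.01: p ≥ α → fail to reject H₀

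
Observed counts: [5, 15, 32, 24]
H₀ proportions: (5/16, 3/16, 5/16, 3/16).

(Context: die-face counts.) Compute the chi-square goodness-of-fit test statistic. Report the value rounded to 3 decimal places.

n = 76; E_i = n·p_i = [23.75, 14.25, 23.75, 14.25]
χ² = (5−23.75)²/23.75 + (15−14.25)²/14.25 + (32−23.75)²/23.75 + (24−14.25)²/14.25 = 24.3789
df = 3

test statistic = 24.379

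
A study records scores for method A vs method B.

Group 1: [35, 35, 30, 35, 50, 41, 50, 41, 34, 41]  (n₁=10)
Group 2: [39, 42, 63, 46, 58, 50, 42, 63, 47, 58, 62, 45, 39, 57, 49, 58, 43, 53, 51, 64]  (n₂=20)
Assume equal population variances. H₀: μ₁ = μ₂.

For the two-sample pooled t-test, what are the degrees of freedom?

degrees of freedom = 28

df = n₁ + n₂ − 2 = 10 + 20 − 2 = 28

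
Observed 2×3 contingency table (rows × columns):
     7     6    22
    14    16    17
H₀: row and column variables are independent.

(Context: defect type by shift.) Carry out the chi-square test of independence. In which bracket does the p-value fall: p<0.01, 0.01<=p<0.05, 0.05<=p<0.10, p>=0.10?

Row totals [35, 47], col totals [21, 22, 39], n=82
χ² = (7−8.96)²/8.96 + (6−9.39)²/9.39 + (22−16.65)²/16.65 + (14−12.04)²/12.04 + (16−12.61)²/12.61 + (17−22.35)²/22.35 = 5.8899
df = 2
p-value (upper-tail) = 0.05261
→ bracket: 0.05<=p<0.10

p-value bracket: 0.05<=p<0.10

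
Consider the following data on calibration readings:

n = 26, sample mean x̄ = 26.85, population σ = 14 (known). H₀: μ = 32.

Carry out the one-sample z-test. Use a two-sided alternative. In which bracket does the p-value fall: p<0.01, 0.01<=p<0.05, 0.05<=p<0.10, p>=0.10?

p-value bracket: 0.05<=p<0.10

SE = σ/√n = 14/√26 = 2.7456
z = (x̄−μ₀)/SE = (26.85−32)/2.7456 = -1.8757
p-value (two-sided) = 0.06070
→ bracket: 0.05<=p<0.10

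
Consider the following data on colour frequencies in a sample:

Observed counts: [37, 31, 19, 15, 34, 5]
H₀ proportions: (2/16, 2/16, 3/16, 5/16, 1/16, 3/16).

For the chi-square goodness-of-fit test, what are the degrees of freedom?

df = k − 1 = 6 − 1 = 5

degrees of freedom = 5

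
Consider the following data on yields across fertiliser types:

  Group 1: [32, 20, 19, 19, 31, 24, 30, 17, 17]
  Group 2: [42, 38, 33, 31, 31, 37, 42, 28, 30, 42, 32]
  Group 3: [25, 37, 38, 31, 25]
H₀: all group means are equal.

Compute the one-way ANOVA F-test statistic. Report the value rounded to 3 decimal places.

Group means [23.22, 35.09, 31.20], grand mean 30.040
SSB = Σnᵢ(x̄ᵢ−x̄)² = 705.695; SSW = ΣΣ(x−x̄ᵢ)² = 743.265
MSB = 705.695/2 = 352.8477; MSW = 743.265/22 = 33.7848
F = MSB/MSW = 10.4440
df = (2, 22)

test statistic = 10.444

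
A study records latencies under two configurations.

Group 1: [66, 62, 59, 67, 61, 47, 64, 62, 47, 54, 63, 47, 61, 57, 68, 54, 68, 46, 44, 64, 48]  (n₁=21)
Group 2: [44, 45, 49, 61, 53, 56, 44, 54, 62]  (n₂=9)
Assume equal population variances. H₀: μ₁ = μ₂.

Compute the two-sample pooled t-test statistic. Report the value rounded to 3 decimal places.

x̄₁=57.571, s₁=8.140, n₁=21
x̄₂=52.000, s₂=6.964, n₂=9
s_p² = [20·8.140² + 8·6.964²]/28 = 61.1837
SE = √(s_p²·(1/21+1/9)) = 3.1164
t = (57.571−52.000)/3.1164 = 1.7878
df = 28

test statistic = 1.788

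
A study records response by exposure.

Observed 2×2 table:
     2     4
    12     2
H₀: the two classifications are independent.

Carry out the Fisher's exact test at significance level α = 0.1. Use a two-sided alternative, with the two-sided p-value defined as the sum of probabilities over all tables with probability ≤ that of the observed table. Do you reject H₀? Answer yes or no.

reject H₀: yes

Margins: r₁=6, r₂=14, c₁=14, c₂=6, n=20
p_obs = C(6,2)·C(14,12)/C(20,14); sum pmf over tables with pmf ≤ p_obs
p-value (two-sided) = 0.03741
At α=0.1: p < α → reject H₀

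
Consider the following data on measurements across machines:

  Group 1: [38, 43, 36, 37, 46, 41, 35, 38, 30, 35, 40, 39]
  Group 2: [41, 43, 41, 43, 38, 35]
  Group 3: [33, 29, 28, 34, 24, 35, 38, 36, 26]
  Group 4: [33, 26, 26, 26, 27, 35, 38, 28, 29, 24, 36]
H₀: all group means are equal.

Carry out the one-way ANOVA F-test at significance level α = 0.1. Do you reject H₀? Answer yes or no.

reject H₀: yes

Group means [38.17, 40.17, 31.44, 29.82], grand mean 34.474
SSB = Σnᵢ(x̄ᵢ−x̄)² = 679.115; SSW = ΣΣ(x−x̄ᵢ)² = 658.359
MSB = 679.115/3 = 226.3717; MSW = 658.359/34 = 19.3635
F = MSB/MSW = 11.6906
df = (3, 34)
p-value (upper-tail) = 0.00002
At α=0.1: p < α → reject H₀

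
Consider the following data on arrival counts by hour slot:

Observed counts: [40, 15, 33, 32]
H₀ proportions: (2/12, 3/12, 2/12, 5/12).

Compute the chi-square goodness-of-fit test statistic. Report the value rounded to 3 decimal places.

n = 120; E_i = n·p_i = [20.00, 30.00, 20.00, 50.00]
χ² = (40−20.00)²/20.00 + (15−30.00)²/30.00 + (33−20.00)²/20.00 + (32−50.00)²/50.00 = 42.4300
df = 3

test statistic = 42.430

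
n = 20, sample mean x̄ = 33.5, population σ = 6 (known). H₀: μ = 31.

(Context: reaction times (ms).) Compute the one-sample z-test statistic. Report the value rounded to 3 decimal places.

test statistic = 1.863

SE = σ/√n = 6/√20 = 1.3416
z = (x̄−μ₀)/SE = (33.5−31)/1.3416 = 1.8634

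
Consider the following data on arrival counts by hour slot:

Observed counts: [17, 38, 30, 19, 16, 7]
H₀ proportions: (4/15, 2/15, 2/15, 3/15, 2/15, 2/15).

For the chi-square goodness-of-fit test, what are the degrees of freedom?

degrees of freedom = 5

df = k − 1 = 6 − 1 = 5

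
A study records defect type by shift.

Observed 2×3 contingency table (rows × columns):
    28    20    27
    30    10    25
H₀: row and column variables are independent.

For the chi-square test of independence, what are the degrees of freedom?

df = (r−1)(c−1) = (2−1)·(3−1) = 2

degrees of freedom = 2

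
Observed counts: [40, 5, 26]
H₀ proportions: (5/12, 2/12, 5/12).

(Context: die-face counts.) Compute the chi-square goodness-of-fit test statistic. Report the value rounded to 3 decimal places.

test statistic = 8.048

n = 71; E_i = n·p_i = [29.58, 11.83, 29.58]
χ² = (40−29.58)²/29.58 + (5−11.83)²/11.83 + (26−29.58)²/29.58 = 8.0479
df = 2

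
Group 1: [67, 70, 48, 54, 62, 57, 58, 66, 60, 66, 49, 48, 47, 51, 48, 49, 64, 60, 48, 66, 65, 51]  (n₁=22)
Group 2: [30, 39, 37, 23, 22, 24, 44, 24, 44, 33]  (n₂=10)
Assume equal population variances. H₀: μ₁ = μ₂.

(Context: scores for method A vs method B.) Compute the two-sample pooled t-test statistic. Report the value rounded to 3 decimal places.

test statistic = 8.073

x̄₁=57.000, s₁=7.874, n₁=22
x̄₂=32.000, s₂=8.667, n₂=10
s_p² = [21·7.874² + 9·8.667²]/30 = 65.9333
SE = √(s_p²·(1/22+1/10)) = 3.0968
t = (57.000−32.000)/3.0968 = 8.0728
df = 30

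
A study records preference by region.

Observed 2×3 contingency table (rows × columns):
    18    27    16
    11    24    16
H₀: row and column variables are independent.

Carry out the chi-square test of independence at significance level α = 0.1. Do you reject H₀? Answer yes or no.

Row totals [61, 51], col totals [29, 51, 32], n=112
χ² = (18−15.79)²/15.79 + (27−27.78)²/27.78 + (16−17.43)²/17.43 + (11−13.21)²/13.21 + (24−23.22)²/23.22 + (16−14.57)²/14.57 = 0.9811
df = 2
p-value (upper-tail) = 0.61229
At α=0.1: p ≥ α → fail to reject H₀

reject H₀: no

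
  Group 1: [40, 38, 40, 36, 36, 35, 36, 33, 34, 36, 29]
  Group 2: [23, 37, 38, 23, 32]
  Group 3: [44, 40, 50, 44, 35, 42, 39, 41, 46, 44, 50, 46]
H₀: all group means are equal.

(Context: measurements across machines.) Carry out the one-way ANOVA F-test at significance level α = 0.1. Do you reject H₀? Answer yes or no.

reject H₀: yes

Group means [35.73, 30.60, 43.42], grand mean 38.107
SSB = Σnᵢ(x̄ᵢ−x̄)² = 682.380; SSW = ΣΣ(x−x̄ᵢ)² = 522.298
MSB = 682.380/2 = 341.1900; MSW = 522.298/25 = 20.8919
F = MSB/MSW = 16.3312
df = (2, 25)
p-value (upper-tail) = 0.00003
At α=0.1: p < α → reject H₀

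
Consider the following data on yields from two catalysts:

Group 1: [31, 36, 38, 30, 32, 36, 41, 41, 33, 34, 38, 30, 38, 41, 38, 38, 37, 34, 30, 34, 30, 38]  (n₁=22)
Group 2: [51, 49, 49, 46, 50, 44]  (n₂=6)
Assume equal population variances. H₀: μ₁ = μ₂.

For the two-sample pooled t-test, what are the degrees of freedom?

degrees of freedom = 26

df = n₁ + n₂ − 2 = 22 + 6 − 2 = 26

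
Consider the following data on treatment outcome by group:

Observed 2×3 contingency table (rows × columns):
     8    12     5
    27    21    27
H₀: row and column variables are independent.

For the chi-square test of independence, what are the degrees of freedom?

df = (r−1)(c−1) = (2−1)·(3−1) = 2

degrees of freedom = 2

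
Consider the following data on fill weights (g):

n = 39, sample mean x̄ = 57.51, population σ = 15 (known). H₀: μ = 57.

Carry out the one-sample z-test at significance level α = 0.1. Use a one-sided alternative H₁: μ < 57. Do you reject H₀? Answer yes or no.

SE = σ/√n = 15/√39 = 2.4019
z = (x̄−μ₀)/SE = (57.51−57)/2.4019 = 0.2123
p-value (one-sided, H₁ less) = 0.58408
At α=0.1: p ≥ α → fail to reject H₀

reject H₀: no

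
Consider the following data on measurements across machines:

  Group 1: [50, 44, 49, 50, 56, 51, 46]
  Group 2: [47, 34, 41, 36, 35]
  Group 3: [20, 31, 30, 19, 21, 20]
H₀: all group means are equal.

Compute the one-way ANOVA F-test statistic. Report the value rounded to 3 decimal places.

Group means [49.43, 38.60, 23.50], grand mean 37.778
SSB = Σnᵢ(x̄ᵢ−x̄)² = 2176.697; SSW = ΣΣ(x−x̄ᵢ)² = 354.414
MSB = 2176.697/2 = 1088.3484; MSW = 354.414/15 = 23.6276
F = MSB/MSW = 46.0626
df = (2, 15)

test statistic = 46.063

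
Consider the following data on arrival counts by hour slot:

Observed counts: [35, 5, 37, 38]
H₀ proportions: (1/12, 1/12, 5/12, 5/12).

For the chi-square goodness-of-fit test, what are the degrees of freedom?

df = k − 1 = 4 − 1 = 3

degrees of freedom = 3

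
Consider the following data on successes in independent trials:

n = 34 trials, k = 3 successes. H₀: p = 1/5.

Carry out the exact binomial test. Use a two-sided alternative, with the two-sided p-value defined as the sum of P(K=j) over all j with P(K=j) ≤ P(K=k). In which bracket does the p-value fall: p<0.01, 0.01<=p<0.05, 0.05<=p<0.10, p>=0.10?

Exact binomial: n=34, k=3, p₀=1/5=0.2000
P(X=j) = C(n,j)·p₀^j·(1−p₀)^(n−j); p = Σ P(X=j) over j with P(X=j) ≤ P(X=3)
p-value (two-sided) = 0.13203
→ bracket: p>=0.10

p-value bracket: p>=0.10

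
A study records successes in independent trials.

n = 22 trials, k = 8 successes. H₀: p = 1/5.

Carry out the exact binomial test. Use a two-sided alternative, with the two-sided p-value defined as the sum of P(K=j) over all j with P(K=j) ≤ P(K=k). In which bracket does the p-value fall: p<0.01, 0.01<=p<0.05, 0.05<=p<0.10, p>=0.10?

Exact binomial: n=22, k=8, p₀=1/5=0.2000
P(X=j) = C(n,j)·p₀^j·(1−p₀)^(n−j); p = Σ P(X=j) over j with P(X=j) ≤ P(X=8)
p-value (two-sided) = 0.06352
→ bracket: 0.05<=p<0.10

p-value bracket: 0.05<=p<0.10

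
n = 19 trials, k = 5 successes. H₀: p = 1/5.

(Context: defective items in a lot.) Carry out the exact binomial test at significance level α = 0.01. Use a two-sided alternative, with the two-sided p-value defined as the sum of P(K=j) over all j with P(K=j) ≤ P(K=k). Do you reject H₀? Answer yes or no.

reject H₀: no

Exact binomial: n=19, k=5, p₀=1/5=0.2000
P(X=j) = C(n,j)·p₀^j·(1−p₀)^(n−j); p = Σ P(X=j) over j with P(X=j) ≤ P(X=5)
p-value (two-sided) = 0.56360
At α=0.01: p ≥ α → fail to reject H₀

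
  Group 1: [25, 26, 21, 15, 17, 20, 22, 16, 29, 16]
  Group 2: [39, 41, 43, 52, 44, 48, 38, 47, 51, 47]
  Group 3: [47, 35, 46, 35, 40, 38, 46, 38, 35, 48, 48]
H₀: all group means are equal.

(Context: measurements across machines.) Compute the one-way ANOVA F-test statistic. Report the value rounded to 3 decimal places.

Group means [20.70, 45.00, 41.45], grand mean 35.903
SSB = Σnᵢ(x̄ᵢ−x̄)² = 3477.882; SSW = ΣΣ(x−x̄ᵢ)² = 724.827
MSB = 3477.882/2 = 1738.9412; MSW = 724.827/28 = 25.8867
F = MSB/MSW = 67.1751
df = (2, 28)

test statistic = 67.175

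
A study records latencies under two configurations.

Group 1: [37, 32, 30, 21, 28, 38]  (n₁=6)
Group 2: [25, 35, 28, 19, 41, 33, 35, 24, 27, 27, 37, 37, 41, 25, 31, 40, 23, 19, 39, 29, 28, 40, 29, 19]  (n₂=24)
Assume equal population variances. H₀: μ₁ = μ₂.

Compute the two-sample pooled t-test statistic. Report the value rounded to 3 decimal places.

test statistic = 0.168

x̄₁=31.000, s₁=6.261, n₁=6
x̄₂=30.458, s₂=7.229, n₂=24
s_p² = [5·6.261² + 23·7.229²]/28 = 49.9271
SE = √(s_p²·(1/6+1/24)) = 3.2251
t = (31.000−30.458)/3.2251 = 0.1680
df = 28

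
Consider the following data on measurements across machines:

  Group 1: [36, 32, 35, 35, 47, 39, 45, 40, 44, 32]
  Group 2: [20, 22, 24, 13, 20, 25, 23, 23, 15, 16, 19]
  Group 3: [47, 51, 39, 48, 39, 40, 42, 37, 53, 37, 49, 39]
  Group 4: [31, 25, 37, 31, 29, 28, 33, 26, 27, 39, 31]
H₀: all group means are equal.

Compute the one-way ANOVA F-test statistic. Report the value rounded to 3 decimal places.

Group means [38.50, 20.00, 43.42, 30.64], grand mean 33.250
SSB = Σnᵢ(x̄ᵢ−x̄)² = 3522.288; SSW = ΣΣ(x−x̄ᵢ)² = 977.962
MSB = 3522.288/3 = 1174.0960; MSW = 977.962/40 = 24.4491
F = MSB/MSW = 48.0221
df = (3, 40)

test statistic = 48.022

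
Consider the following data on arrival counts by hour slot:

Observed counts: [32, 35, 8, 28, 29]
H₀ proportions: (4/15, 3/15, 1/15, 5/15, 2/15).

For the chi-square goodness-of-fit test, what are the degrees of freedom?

df = k − 1 = 5 − 1 = 4

degrees of freedom = 4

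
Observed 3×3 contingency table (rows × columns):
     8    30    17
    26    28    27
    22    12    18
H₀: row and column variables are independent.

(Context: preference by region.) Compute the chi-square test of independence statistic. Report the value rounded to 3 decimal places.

Row totals [55, 81, 52], col totals [56, 70, 62], n=188
χ² = (8−16.38)²/16.38 + (30−20.48)²/20.48 + (17−18.14)²/18.14 + (26−24.13)²/24.13 + (28−30.16)²/30.16 + (27−26.71)²/26.71 + (22−15.49)²/15.49 + (12−19.36)²/19.36 + (18−17.15)²/17.15 = 14.6686
df = 4

test statistic = 14.669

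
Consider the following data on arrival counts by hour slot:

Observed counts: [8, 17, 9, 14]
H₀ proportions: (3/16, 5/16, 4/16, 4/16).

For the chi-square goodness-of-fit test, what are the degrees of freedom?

degrees of freedom = 3

df = k − 1 = 4 − 1 = 3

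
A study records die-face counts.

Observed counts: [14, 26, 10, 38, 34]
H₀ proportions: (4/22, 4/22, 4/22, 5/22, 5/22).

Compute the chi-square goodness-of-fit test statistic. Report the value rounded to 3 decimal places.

test statistic = 15.590

n = 122; E_i = n·p_i = [22.18, 22.18, 22.18, 27.73, 27.73]
χ² = (14−22.18)²/22.18 + (26−22.18)²/22.18 + (10−22.18)²/22.18 + (38−27.73)²/27.73 + (34−27.73)²/27.73 = 15.5902
df = 4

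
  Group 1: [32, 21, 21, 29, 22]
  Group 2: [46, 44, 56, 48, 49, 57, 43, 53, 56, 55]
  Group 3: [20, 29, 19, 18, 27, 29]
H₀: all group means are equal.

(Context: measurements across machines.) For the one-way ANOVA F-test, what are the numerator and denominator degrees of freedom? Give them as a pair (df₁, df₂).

k = 3 groups, N = 21 total
df = (k−1, N−k) = (3−1, 21−3) = (2, 18)

degrees of freedom = [2, 18]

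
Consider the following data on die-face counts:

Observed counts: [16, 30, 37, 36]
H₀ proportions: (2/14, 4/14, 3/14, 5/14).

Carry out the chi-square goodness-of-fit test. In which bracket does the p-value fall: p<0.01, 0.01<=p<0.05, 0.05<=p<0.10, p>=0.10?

n = 119; E_i = n·p_i = [17.00, 34.00, 25.50, 42.50]
χ² = (16−17.00)²/17.00 + (30−34.00)²/34.00 + (37−25.50)²/25.50 + (36−42.50)²/42.50 = 6.7098
df = 3
p-value (upper-tail) = 0.08175
→ bracket: 0.05<=p<0.10

p-value bracket: 0.05<=p<0.10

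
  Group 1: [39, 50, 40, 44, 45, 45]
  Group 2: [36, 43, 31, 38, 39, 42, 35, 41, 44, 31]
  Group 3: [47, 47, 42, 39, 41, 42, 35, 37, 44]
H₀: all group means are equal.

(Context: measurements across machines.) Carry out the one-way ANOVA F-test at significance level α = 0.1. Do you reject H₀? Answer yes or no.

Group means [43.83, 38.00, 41.56], grand mean 40.680
SSB = Σnᵢ(x̄ᵢ−x̄)² = 138.384; SSW = ΣΣ(x−x̄ᵢ)² = 413.056
MSB = 138.384/2 = 69.1922; MSW = 413.056/22 = 18.7753
F = MSB/MSW = 3.6853
df = (2, 22)
p-value (upper-tail) = 0.04165
At α=0.1: p < α → reject H₀

reject H₀: yes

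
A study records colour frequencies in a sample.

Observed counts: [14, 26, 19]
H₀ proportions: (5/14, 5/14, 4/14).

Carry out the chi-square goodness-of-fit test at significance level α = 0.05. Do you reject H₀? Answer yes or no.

reject H₀: no

n = 59; E_i = n·p_i = [21.07, 21.07, 16.86]
χ² = (14−21.07)²/21.07 + (26−21.07)²/21.07 + (19−16.86)²/16.86 = 3.7983
df = 2
p-value (upper-tail) = 0.14970
At α=0.05: p ≥ α → fail to reject H₀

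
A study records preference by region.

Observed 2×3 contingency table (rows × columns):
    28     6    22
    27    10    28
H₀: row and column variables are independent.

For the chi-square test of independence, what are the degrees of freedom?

df = (r−1)(c−1) = (2−1)·(3−1) = 2

degrees of freedom = 2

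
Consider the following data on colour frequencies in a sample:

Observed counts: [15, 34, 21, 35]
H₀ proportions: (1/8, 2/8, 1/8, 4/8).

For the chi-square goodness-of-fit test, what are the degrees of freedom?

df = k − 1 = 4 − 1 = 3

degrees of freedom = 3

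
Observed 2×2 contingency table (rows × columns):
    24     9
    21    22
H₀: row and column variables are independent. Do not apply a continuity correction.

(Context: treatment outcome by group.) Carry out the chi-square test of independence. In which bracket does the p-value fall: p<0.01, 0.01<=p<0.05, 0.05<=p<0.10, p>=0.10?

p-value bracket: 0.01<=p<0.05

Row totals [33, 43], col totals [45, 31], n=76
χ² = (24−19.54)²/19.54 + (9−13.46)²/13.46 + (21−25.46)²/25.46 + (22−17.54)²/17.54 = 4.4122
df = 1
p-value (upper-tail) = 0.03568
→ bracket: 0.01<=p<0.05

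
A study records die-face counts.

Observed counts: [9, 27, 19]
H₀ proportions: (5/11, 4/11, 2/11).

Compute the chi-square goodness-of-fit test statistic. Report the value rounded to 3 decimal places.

test statistic = 20.790

n = 55; E_i = n·p_i = [25.00, 20.00, 10.00]
χ² = (9−25.00)²/25.00 + (27−20.00)²/20.00 + (19−10.00)²/10.00 = 20.7900
df = 2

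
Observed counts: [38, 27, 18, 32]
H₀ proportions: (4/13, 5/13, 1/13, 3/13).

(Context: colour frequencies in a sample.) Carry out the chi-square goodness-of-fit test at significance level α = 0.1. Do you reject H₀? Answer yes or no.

reject H₀: yes

n = 115; E_i = n·p_i = [35.38, 44.23, 8.85, 26.54]
χ² = (38−35.38)²/35.38 + (27−44.23)²/44.23 + (18−8.85)²/8.85 + (32−26.54)²/26.54 = 17.5020
df = 3
p-value (upper-tail) = 0.00056
At α=0.1: p < α → reject H₀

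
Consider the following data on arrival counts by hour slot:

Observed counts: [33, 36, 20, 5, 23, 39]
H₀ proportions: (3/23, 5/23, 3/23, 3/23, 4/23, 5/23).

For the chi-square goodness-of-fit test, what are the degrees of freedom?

df = k − 1 = 6 − 1 = 5

degrees of freedom = 5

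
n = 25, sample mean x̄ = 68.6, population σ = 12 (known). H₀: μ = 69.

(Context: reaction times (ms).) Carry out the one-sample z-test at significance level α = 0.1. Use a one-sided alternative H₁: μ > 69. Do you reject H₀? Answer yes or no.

reject H₀: no

SE = σ/√n = 12/√25 = 2.4000
z = (x̄−μ₀)/SE = (68.6−69)/2.4000 = -0.1667
p-value (one-sided, H₁ greater) = 0.56618
At α=0.1: p ≥ α → fail to reject H₀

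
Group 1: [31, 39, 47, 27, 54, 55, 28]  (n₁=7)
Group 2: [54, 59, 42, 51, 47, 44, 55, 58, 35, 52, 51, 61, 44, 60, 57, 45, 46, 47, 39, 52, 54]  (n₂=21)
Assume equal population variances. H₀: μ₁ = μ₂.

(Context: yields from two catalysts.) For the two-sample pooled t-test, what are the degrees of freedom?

degrees of freedom = 26

df = n₁ + n₂ − 2 = 7 + 21 − 2 = 26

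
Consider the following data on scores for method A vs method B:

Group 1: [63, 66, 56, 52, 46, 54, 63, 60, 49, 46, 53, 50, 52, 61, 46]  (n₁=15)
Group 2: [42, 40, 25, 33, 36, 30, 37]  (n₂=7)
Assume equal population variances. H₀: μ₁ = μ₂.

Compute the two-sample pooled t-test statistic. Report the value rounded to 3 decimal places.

x̄₁=54.467, s₁=6.728, n₁=15
x̄₂=34.714, s₂=5.880, n₂=7
s_p² = [14·6.728² + 6·5.880²]/20 = 42.0581
SE = √(s_p²·(1/15+1/7)) = 2.9685
t = (54.467−34.714)/2.9685 = 6.6539
df = 20

test statistic = 6.654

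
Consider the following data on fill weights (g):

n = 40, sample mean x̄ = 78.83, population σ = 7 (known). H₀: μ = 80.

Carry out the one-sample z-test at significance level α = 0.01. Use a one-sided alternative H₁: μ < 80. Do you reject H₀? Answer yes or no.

SE = σ/√n = 7/√40 = 1.1068
z = (x̄−μ₀)/SE = (78.83−80)/1.1068 = -1.0571
p-value (one-sided, H₁ less) = 0.14523
At α=0.01: p ≥ α → fail to reject H₀

reject H₀: no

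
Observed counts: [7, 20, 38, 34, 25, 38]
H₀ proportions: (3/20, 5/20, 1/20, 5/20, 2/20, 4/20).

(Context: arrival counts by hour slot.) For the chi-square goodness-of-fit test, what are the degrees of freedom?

degrees of freedom = 5

df = k − 1 = 6 − 1 = 5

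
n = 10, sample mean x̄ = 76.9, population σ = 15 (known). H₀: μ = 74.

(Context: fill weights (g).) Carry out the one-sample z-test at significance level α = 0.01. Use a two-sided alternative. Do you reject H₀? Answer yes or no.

reject H₀: no

SE = σ/√n = 15/√10 = 4.7434
z = (x̄−μ₀)/SE = (76.9−74)/4.7434 = 0.6114
p-value (two-sided) = 0.54095
At α=0.01: p ≥ α → fail to reject H₀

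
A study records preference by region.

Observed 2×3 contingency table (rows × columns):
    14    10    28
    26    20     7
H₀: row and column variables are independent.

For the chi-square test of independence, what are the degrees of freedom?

degrees of freedom = 2

df = (r−1)(c−1) = (2−1)·(3−1) = 2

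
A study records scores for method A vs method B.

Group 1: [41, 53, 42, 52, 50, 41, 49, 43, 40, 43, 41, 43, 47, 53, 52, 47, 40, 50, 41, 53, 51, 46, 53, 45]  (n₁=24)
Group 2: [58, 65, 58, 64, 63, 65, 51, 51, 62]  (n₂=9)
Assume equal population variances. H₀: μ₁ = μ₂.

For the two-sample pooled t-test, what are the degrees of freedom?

df = n₁ + n₂ − 2 = 24 + 9 − 2 = 31

degrees of freedom = 31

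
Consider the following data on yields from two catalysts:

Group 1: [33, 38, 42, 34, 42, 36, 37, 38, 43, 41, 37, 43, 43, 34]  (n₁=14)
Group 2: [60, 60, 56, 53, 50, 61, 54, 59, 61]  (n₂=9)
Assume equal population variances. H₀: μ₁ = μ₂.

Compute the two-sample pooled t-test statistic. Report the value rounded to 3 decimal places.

test statistic = -11.397

x̄₁=38.643, s₁=3.650, n₁=14
x̄₂=57.111, s₂=4.014, n₂=9
s_p² = [13·3.650² + 8·4.014²]/21 = 14.3859
SE = √(s_p²·(1/14+1/9)) = 1.6205
t = (38.643−57.111)/1.6205 = -11.3967
df = 21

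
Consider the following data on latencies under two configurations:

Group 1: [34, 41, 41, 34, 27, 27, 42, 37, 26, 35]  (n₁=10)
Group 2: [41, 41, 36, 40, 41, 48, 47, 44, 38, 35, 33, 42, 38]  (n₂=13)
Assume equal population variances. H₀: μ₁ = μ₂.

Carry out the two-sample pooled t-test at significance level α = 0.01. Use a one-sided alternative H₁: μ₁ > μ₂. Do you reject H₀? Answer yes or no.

reject H₀: no

x̄₁=34.400, s₁=6.077, n₁=10
x̄₂=40.308, s₂=4.404, n₂=13
s_p² = [9·6.077² + 12·4.404²]/21 = 26.9128
SE = √(s_p²·(1/10+1/13)) = 2.1821
t = (34.400−40.308)/2.1821 = -2.7074
df = 21
p-value (one-sided, H₁ greater) = 0.99340
At α=0.01: p ≥ α → fail to reject H₀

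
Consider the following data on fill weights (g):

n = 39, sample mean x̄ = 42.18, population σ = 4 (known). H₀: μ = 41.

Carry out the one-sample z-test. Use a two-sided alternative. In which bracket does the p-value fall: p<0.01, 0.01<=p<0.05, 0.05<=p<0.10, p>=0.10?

p-value bracket: 0.05<=p<0.10

SE = σ/√n = 4/√39 = 0.6405
z = (x̄−μ₀)/SE = (42.18−41)/0.6405 = 1.8423
p-value (two-sided) = 0.06544
→ bracket: 0.05<=p<0.10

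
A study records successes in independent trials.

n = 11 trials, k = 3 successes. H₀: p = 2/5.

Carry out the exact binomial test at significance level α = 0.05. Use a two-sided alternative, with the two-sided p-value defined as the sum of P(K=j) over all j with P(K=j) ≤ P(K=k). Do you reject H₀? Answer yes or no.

Exact binomial: n=11, k=3, p₀=2/5=0.4000
P(X=j) = C(n,j)·p₀^j·(1−p₀)^(n−j); p = Σ P(X=j) over j with P(X=j) ≤ P(X=3)
p-value (two-sided) = 0.54279
At α=0.05: p ≥ α → fail to reject H₀

reject H₀: no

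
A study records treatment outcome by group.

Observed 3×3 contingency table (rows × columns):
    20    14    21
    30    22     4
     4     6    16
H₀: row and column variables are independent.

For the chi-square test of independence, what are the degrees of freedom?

degrees of freedom = 4

df = (r−1)(c−1) = (3−1)·(3−1) = 4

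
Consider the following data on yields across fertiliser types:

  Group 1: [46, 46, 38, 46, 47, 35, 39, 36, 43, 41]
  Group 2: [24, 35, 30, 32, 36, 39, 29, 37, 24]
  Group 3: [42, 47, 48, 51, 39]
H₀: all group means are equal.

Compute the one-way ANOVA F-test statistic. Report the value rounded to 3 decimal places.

test statistic = 15.148

Group means [41.70, 31.78, 45.40], grand mean 38.750
SSB = Σnᵢ(x̄ᵢ−x̄)² = 745.644; SSW = ΣΣ(x−x̄ᵢ)² = 516.856
MSB = 745.644/2 = 372.8222; MSW = 516.856/21 = 24.6122
F = MSB/MSW = 15.1479
df = (2, 21)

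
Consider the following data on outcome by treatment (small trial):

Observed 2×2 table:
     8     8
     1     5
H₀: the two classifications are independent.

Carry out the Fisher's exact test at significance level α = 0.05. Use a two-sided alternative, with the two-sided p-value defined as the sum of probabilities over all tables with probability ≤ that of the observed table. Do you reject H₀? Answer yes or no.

reject H₀: no

Margins: r₁=16, r₂=6, c₁=9, c₂=13, n=22
p_obs = C(16,8)·C(6,1)/C(22,9); sum pmf over tables with pmf ≤ p_obs
p-value (two-sided) = 0.33304
At α=0.05: p ≥ α → fail to reject H₀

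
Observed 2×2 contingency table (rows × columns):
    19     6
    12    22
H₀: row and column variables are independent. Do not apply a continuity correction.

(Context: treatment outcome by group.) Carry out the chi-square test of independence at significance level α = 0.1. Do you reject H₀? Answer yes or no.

Row totals [25, 34], col totals [31, 28], n=59
χ² = (19−13.14)²/13.14 + (6−11.86)²/11.86 + (12−17.86)²/17.86 + (22−16.14)²/16.14 = 9.5734
df = 1
p-value (upper-tail) = 0.00197
At α=0.1: p < α → reject H₀

reject H₀: yes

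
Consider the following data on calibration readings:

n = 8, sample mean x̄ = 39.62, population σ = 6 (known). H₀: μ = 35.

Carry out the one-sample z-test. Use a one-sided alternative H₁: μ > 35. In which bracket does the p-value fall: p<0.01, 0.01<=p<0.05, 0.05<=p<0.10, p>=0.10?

SE = σ/√n = 6/√8 = 2.1213
z = (x̄−μ₀)/SE = (39.62−35)/2.1213 = 2.1779
p-value (one-sided, H₁ greater) = 0.01471
→ bracket: 0.01<=p<0.05

p-value bracket: 0.01<=p<0.05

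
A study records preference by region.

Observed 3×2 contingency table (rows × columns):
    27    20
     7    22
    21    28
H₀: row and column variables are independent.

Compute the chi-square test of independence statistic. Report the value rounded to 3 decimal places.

Row totals [47, 29, 49], col totals [55, 70], n=125
χ² = (27−20.68)²/20.68 + (20−26.32)²/26.32 + (7−12.76)²/12.76 + (22−16.24)²/16.24 + (21−21.56)²/21.56 + (28−27.44)²/27.44 = 8.1181
df = 2

test statistic = 8.118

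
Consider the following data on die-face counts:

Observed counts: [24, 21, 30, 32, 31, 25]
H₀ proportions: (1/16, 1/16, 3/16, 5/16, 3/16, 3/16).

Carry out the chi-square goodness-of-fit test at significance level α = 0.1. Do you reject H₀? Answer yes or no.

reject H₀: yes

n = 163; E_i = n·p_i = [10.19, 10.19, 30.56, 50.94, 30.56, 30.56]
χ² = (24−10.19)²/10.19 + (21−10.19)²/10.19 + (30−30.56)²/30.56 + (32−50.94)²/50.94 + (31−30.56)²/30.56 + (25−30.56)²/30.56 = 38.2728
df = 5
p-value (upper-tail) = 0.00000
At α=0.1: p < α → reject H₀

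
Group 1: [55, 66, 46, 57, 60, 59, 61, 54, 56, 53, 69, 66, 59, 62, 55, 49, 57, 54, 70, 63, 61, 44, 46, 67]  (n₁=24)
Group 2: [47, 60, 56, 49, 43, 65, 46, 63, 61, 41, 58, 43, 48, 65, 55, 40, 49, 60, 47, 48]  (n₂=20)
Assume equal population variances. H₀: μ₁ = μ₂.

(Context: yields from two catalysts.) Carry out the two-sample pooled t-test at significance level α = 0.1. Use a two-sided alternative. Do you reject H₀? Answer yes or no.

x̄₁=57.875, s₁=7.177, n₁=24
x̄₂=52.200, s₂=8.244, n₂=20
s_p² = [23·7.177² + 19·8.244²]/42 = 58.9482
SE = √(s_p²·(1/24+1/20)) = 2.3246
t = (57.875−52.200)/2.3246 = 2.4413
df = 42
p-value (two-sided) = 0.01893
At α=0.1: p < α → reject H₀

reject H₀: yes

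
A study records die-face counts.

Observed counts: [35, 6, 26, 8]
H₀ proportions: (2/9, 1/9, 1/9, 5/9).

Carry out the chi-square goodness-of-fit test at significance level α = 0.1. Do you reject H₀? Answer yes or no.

n = 75; E_i = n·p_i = [16.67, 8.33, 8.33, 41.67]
χ² = (35−16.67)²/16.67 + (6−8.33)²/8.33 + (26−8.33)²/8.33 + (8−41.67)²/41.67 = 85.4760
df = 3
p-value (upper-tail) = 0.00000
At α=0.1: p < α → reject H₀

reject H₀: yes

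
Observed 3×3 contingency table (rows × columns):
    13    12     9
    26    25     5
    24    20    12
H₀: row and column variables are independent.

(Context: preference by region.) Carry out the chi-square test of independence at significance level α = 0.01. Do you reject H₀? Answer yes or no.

Row totals [34, 56, 56], col totals [63, 57, 26], n=146
χ² = (13−14.67)²/14.67 + (12−13.27)²/13.27 + (9−6.05)²/6.05 + (26−24.16)²/24.16 + (25−21.86)²/21.86 + (5−9.97)²/9.97 + (24−24.16)²/24.16 + (20−21.86)²/21.86 + (12−9.97)²/9.97 = 5.3863
df = 4
p-value (upper-tail) = 0.24990
At α=0.01: p ≥ α → fail to reject H₀

reject H₀: no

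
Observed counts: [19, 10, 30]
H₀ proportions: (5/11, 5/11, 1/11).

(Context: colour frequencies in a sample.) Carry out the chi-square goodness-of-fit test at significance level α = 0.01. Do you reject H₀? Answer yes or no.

n = 59; E_i = n·p_i = [26.82, 26.82, 5.36]
χ² = (19−26.82)²/26.82 + (10−26.82)²/26.82 + (30−5.36)²/5.36 = 125.9864
df = 2
p-value (upper-tail) = 0.00000
At α=0.01: p < α → reject H₀

reject H₀: yes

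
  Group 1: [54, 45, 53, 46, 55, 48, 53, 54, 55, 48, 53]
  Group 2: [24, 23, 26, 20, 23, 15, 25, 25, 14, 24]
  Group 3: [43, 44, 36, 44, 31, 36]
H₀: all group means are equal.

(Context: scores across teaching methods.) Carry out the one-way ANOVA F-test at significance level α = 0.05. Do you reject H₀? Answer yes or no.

reject H₀: yes

Group means [51.27, 21.90, 39.00], grand mean 37.667
SSB = Σnᵢ(x̄ᵢ−x̄)² = 4532.918; SSW = ΣΣ(x−x̄ᵢ)² = 449.082
MSB = 4532.918/2 = 2266.4591; MSW = 449.082/24 = 18.7117
F = MSB/MSW = 121.1250
df = (2, 24)
p-value (upper-tail) = 0.00000
At α=0.05: p < α → reject H₀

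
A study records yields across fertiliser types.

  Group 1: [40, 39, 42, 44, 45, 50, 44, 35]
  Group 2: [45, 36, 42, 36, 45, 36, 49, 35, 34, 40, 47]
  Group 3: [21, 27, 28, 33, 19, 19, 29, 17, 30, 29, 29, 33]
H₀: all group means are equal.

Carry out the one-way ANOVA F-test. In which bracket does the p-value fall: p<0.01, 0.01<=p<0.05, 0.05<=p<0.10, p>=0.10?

p-value bracket: p<0.01

Group means [42.38, 40.45, 26.17], grand mean 35.419
SSB = Σnᵢ(x̄ᵢ−x̄)² = 1693.279; SSW = ΣΣ(x−x̄ᵢ)² = 782.269
MSB = 1693.279/2 = 846.6397; MSW = 782.269/28 = 27.9382
F = MSB/MSW = 30.3040
df = (2, 28)
p-value (upper-tail) = 0.00000
→ bracket: p<0.01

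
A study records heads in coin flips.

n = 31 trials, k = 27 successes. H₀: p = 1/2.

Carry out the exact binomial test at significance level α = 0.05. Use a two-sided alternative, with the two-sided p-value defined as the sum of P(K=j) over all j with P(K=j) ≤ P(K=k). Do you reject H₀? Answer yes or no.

Exact binomial: n=31, k=27, p₀=1/2=0.5000
P(X=j) = C(n,j)·p₀^j·(1−p₀)^(n−j); p = Σ P(X=j) over j with P(X=j) ≤ P(X=27)
p-value (two-sided) = 0.00003
At α=0.05: p < α → reject H₀

reject H₀: yes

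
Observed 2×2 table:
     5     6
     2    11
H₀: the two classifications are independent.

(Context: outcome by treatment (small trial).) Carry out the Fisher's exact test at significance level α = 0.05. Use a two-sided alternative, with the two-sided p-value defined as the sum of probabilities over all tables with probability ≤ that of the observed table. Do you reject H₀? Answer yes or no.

Margins: r₁=11, r₂=13, c₁=7, c₂=17, n=24
p_obs = C(11,5)·C(13,2)/C(24,7); sum pmf over tables with pmf ≤ p_obs
p-value (two-sided) = 0.18192
At α=0.05: p ≥ α → fail to reject H₀

reject H₀: no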